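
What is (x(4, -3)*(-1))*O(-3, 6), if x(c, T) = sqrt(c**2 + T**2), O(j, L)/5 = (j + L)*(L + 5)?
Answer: -825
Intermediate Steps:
O(j, L) = 5*(5 + L)*(L + j) (O(j, L) = 5*((j + L)*(L + 5)) = 5*((L + j)*(5 + L)) = 5*((5 + L)*(L + j)) = 5*(5 + L)*(L + j))
x(c, T) = sqrt(T**2 + c**2)
(x(4, -3)*(-1))*O(-3, 6) = (sqrt((-3)**2 + 4**2)*(-1))*(5*6**2 + 25*6 + 25*(-3) + 5*6*(-3)) = (sqrt(9 + 16)*(-1))*(5*36 + 150 - 75 - 90) = (sqrt(25)*(-1))*(180 + 150 - 75 - 90) = (5*(-1))*165 = -5*165 = -825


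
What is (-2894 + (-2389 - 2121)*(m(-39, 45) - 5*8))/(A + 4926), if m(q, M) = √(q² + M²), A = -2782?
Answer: 88753/1072 - 6765*√394/1072 ≈ -42.471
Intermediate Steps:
m(q, M) = √(M² + q²)
(-2894 + (-2389 - 2121)*(m(-39, 45) - 5*8))/(A + 4926) = (-2894 + (-2389 - 2121)*(√(45² + (-39)²) - 5*8))/(-2782 + 4926) = (-2894 - 4510*(√(2025 + 1521) - 40))/2144 = (-2894 - 4510*(√3546 - 40))*(1/2144) = (-2894 - 4510*(3*√394 - 40))*(1/2144) = (-2894 - 4510*(-40 + 3*√394))*(1/2144) = (-2894 + (180400 - 13530*√394))*(1/2144) = (177506 - 13530*√394)*(1/2144) = 88753/1072 - 6765*√394/1072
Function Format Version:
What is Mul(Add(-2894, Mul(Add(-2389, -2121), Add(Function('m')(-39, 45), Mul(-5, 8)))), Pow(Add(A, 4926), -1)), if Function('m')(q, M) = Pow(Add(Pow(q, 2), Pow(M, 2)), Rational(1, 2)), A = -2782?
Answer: Add(Rational(88753, 1072), Mul(Rational(-6765, 1072), Pow(394, Rational(1, 2)))) ≈ -42.471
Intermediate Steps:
Function('m')(q, M) = Pow(Add(Pow(M, 2), Pow(q, 2)), Rational(1, 2))
Mul(Add(-2894, Mul(Add(-2389, -2121), Add(Function('m')(-39, 45), Mul(-5, 8)))), Pow(Add(A, 4926), -1)) = Mul(Add(-2894, Mul(Add(-2389, -2121), Add(Pow(Add(Pow(45, 2), Pow(-39, 2)), Rational(1, 2)), Mul(-5, 8)))), Pow(Add(-2782, 4926), -1)) = Mul(Add(-2894, Mul(-4510, Add(Pow(Add(2025, 1521), Rational(1, 2)), -40))), Pow(2144, -1)) = Mul(Add(-2894, Mul(-4510, Add(Pow(3546, Rational(1, 2)), -40))), Rational(1, 2144)) = Mul(Add(-2894, Mul(-4510, Add(Mul(3, Pow(394, Rational(1, 2))), -40))), Rational(1, 2144)) = Mul(Add(-2894, Mul(-4510, Add(-40, Mul(3, Pow(394, Rational(1, 2)))))), Rational(1, 2144)) = Mul(Add(-2894, Add(180400, Mul(-13530, Pow(394, Rational(1, 2))))), Rational(1, 2144)) = Mul(Add(177506, Mul(-13530, Pow(394, Rational(1, 2)))), Rational(1, 2144)) = Add(Rational(88753, 1072), Mul(Rational(-6765, 1072), Pow(394, Rational(1, 2))))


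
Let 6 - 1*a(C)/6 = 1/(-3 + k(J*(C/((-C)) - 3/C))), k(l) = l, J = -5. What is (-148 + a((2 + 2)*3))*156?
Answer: -17760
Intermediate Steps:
a(C) = 36 - 6/(2 + 15/C) (a(C) = 36 - 6/(-3 - 5*(C/((-C)) - 3/C)) = 36 - 6/(-3 - 5*(C*(-1/C) - 3/C)) = 36 - 6/(-3 - 5*(-1 - 3/C)) = 36 - 6/(-3 + (5 + 15/C)) = 36 - 6/(2 + 15/C))
(-148 + a((2 + 2)*3))*156 = (-148 + 6*(90 + 11*((2 + 2)*3))/(15 + 2*((2 + 2)*3)))*156 = (-148 + 6*(90 + 11*(4*3))/(15 + 2*(4*3)))*156 = (-148 + 6*(90 + 11*12)/(15 + 2*12))*156 = (-148 + 6*(90 + 132)/(15 + 24))*156 = (-148 + 6*222/39)*156 = (-148 + 6*(1/39)*222)*156 = (-148 + 444/13)*156 = -1480/13*156 = -17760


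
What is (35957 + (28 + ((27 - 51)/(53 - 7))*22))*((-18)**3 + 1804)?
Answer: -3332730948/23 ≈ -1.4490e+8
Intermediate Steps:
(35957 + (28 + ((27 - 51)/(53 - 7))*22))*((-18)**3 + 1804) = (35957 + (28 - 24/46*22))*(-5832 + 1804) = (35957 + (28 - 24*1/46*22))*(-4028) = (35957 + (28 - 12/23*22))*(-4028) = (35957 + (28 - 264/23))*(-4028) = (35957 + 380/23)*(-4028) = (827391/23)*(-4028) = -3332730948/23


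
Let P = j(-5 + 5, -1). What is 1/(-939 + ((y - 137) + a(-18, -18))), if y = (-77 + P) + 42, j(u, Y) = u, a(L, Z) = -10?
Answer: -1/1121 ≈ -0.00089206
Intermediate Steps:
P = 0 (P = -5 + 5 = 0)
y = -35 (y = (-77 + 0) + 42 = -77 + 42 = -35)
1/(-939 + ((y - 137) + a(-18, -18))) = 1/(-939 + ((-35 - 137) - 10)) = 1/(-939 + (-172 - 10)) = 1/(-939 - 182) = 1/(-1121) = -1/1121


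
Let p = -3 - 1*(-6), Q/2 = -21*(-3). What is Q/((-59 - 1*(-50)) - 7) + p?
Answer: -39/8 ≈ -4.8750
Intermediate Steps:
Q = 126 (Q = 2*(-21*(-3)) = 2*63 = 126)
p = 3 (p = -3 + 6 = 3)
Q/((-59 - 1*(-50)) - 7) + p = 126/((-59 - 1*(-50)) - 7) + 3 = 126/((-59 + 50) - 7) + 3 = 126/(-9 - 7) + 3 = 126/(-16) + 3 = 126*(-1/16) + 3 = -63/8 + 3 = -39/8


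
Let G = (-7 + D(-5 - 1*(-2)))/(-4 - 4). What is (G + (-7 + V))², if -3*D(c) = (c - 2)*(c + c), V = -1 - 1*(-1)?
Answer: 1521/64 ≈ 23.766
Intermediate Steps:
V = 0 (V = -1 + 1 = 0)
D(c) = -2*c*(-2 + c)/3 (D(c) = -(c - 2)*(c + c)/3 = -(-2 + c)*2*c/3 = -2*c*(-2 + c)/3)
G = 17/8 (G = (-7 + 2*(-5 - 1*(-2))*(2 - (-5 - 1*(-2)))/3)/(-4 - 4) = (-7 + 2*(-5 + 2)*(2 - (-5 + 2))/3)/(-8) = (-7 + (⅔)*(-3)*(2 - 1*(-3)))*(-⅛) = (-7 + (⅔)*(-3)*(2 + 3))*(-⅛) = (-7 + (⅔)*(-3)*5)*(-⅛) = (-7 - 10)*(-⅛) = -17*(-⅛) = 17/8 ≈ 2.1250)
(G + (-7 + V))² = (17/8 + (-7 + 0))² = (17/8 - 7)² = (-39/8)² = 1521/64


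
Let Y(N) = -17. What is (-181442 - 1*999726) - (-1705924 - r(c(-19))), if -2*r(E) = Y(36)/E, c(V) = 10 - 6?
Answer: 4198065/8 ≈ 5.2476e+5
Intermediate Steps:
c(V) = 4
r(E) = 17/(2*E) (r(E) = -(-17)/(2*E) = 17/(2*E))
(-181442 - 1*999726) - (-1705924 - r(c(-19))) = (-181442 - 1*999726) - (-1705924 - 17/(2*4)) = (-181442 - 999726) - (-1705924 - 17/(2*4)) = -1181168 - (-1705924 - 1*17/8) = -1181168 - (-1705924 - 17/8) = -1181168 - 1*(-13647409/8) = -1181168 + 13647409/8 = 4198065/8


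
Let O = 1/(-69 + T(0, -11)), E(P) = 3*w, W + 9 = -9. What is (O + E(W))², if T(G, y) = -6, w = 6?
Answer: 1819801/5625 ≈ 323.52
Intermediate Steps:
W = -18 (W = -9 - 9 = -18)
E(P) = 18 (E(P) = 3*6 = 18)
O = -1/75 (O = 1/(-69 - 6) = 1/(-75) = -1/75 ≈ -0.013333)
(O + E(W))² = (-1/75 + 18)² = (1349/75)² = 1819801/5625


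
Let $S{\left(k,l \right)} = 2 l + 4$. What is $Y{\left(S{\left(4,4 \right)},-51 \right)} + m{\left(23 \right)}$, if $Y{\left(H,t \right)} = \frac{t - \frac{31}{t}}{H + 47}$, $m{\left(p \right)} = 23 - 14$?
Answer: $\frac{24511}{3009} \approx 8.1459$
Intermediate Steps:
$m{\left(p \right)} = 9$
$S{\left(k,l \right)} = 4 + 2 l$
$Y{\left(H,t \right)} = \frac{t - \frac{31}{t}}{47 + H}$
$Y{\left(S{\left(4,4 \right)},-51 \right)} + m{\left(23 \right)} = \frac{-31 + \left(-51\right)^{2}}{\left(-51\right) \left(47 + \left(4 + 2 \cdot 4\right)\right)} + 9 = - \frac{-31 + 2601}{51 \left(47 + \left(4 + 8\right)\right)} + 9 = \left(- \frac{1}{51}\right) \frac{1}{47 + 12} \cdot 2570 + 9 = \left(- \frac{1}{51}\right) \frac{1}{59} \cdot 2570 + 9 = - \frac{2570}{3009} + 9 = \frac{24511}{3009}$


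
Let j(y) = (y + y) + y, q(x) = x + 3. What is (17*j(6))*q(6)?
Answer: 2754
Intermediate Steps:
q(x) = 3 + x
j(y) = 3*y (j(y) = 2*y + y = 3*y)
(17*j(6))*q(6) = (17*(3*6))*(3 + 6) = (17*18)*9 = 306*9 = 2754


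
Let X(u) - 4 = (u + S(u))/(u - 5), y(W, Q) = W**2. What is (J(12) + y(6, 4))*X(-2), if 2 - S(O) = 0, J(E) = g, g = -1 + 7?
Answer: 168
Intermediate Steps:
g = 6
J(E) = 6
S(O) = 2 (S(O) = 2 - 1*0 = 2 + 0 = 2)
X(u) = 4 + (2 + u)/(-5 + u) (X(u) = 4 + (u + 2)/(u - 5) = 4 + (2 + u)/(-5 + u))
(J(12) + y(6, 4))*X(-2) = (6 + 6**2)*((-18 + 5*(-2))/(-5 - 2)) = (6 + 36)*((-18 - 10)/(-7)) = 42*(-1/7*(-28)) = 42*4 = 168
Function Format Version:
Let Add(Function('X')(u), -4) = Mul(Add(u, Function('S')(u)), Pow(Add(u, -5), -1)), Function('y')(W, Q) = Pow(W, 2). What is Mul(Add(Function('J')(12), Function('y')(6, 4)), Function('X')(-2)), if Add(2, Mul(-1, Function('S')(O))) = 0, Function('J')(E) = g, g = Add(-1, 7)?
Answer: 168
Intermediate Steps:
g = 6
Function('J')(E) = 6
Function('S')(O) = 2 (Function('S')(O) = Add(2, Mul(-1, 0)) = Add(2, 0) = 2)
Function('X')(u) = Add(4, Mul(Pow(Add(-5, u), -1), Add(2, u))) (Function('X')(u) = Add(4, Mul(Add(u, 2), Pow(Add(u, -5), -1))) = Add(4, Mul(Add(2, u), Pow(Add(-5, u), -1))) = Add(4, Mul(Pow(Add(-5, u), -1), Add(2, u))))
Mul(Add(Function('J')(12), Function('y')(6, 4)), Function('X')(-2)) = Mul(Add(6, Pow(6, 2)), Mul(Pow(Add(-5, -2), -1), Add(-18, Mul(5, -2)))) = Mul(Add(6, 36), Mul(Pow(-7, -1), Add(-18, -10))) = Mul(42, Mul(Rational(-1, 7), -28)) = Mul(42, 4) = 168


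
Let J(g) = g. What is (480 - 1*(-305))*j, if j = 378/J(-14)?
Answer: -21195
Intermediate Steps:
j = -27 (j = 378/(-14) = 378*(-1/14) = -27)
(480 - 1*(-305))*j = (480 - 1*(-305))*(-27) = (480 + 305)*(-27) = 785*(-27) = -21195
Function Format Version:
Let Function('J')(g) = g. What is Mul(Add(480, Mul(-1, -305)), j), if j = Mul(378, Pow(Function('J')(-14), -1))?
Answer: -21195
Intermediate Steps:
j = -27 (j = Mul(378, Pow(-14, -1)) = Mul(378, Rational(-1, 14)) = -27)
Mul(Add(480, Mul(-1, -305)), j) = Mul(Add(480, Mul(-1, -305)), -27) = Mul(Add(480, 305), -27) = Mul(785, -27) = -21195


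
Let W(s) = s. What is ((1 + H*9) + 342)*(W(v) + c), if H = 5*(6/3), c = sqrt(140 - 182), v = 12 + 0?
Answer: 5196 + 433*I*sqrt(42) ≈ 5196.0 + 2806.2*I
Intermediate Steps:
v = 12
c = I*sqrt(42) (c = sqrt(-42) = I*sqrt(42) ≈ 6.4807*I)
H = 10 (H = 5*(6*(1/3)) = 5*2 = 10)
((1 + H*9) + 342)*(W(v) + c) = ((1 + 10*9) + 342)*(12 + I*sqrt(42)) = ((1 + 90) + 342)*(12 + I*sqrt(42)) = (91 + 342)*(12 + I*sqrt(42)) = 433*(12 + I*sqrt(42)) = 5196 + 433*I*sqrt(42)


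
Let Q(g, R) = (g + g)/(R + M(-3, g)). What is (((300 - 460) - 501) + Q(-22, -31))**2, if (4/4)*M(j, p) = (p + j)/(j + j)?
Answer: 11269308649/25921 ≈ 4.3476e+5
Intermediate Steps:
M(j, p) = (j + p)/(2*j) (M(j, p) = (p + j)/(j + j) = (j + p)/((2*j)) = (j + p)*(1/(2*j)) = (j + p)/(2*j))
Q(g, R) = 2*g/(1/2 + R - g/6) (Q(g, R) = (g + g)/(R + (1/2)*(-3 + g)/(-3)) = (2*g)/(R + (1/2)*(-1/3)*(-3 + g)) = (2*g)/(R + (1/2 - g/6)) = (2*g)/(1/2 + R - g/6) = 2*g/(1/2 + R - g/6))
(((300 - 460) - 501) + Q(-22, -31))**2 = (((300 - 460) - 501) + 12*(-22)/(3 - 1*(-22) + 6*(-31)))**2 = ((-160 - 501) + 12*(-22)/(3 + 22 - 186))**2 = (-661 + 12*(-22)/(-161))**2 = (-661 + 12*(-22)*(-1/161))**2 = (-661 + 264/161)**2 = (-106157/161)**2 = 11269308649/25921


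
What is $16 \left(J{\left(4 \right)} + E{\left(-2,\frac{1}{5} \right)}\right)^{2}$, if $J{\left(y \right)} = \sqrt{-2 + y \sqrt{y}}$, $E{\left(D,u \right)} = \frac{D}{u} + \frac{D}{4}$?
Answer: $1860 - 336 \sqrt{6} \approx 1037.0$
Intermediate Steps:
$E{\left(D,u \right)} = \frac{D}{4} + \frac{D}{u}$ ($E{\left(D,u \right)} = \frac{D}{u} + D \frac{1}{4} = \frac{D}{u} + \frac{D}{4} = \frac{D}{4} + \frac{D}{u}$)
$J{\left(y \right)} = \sqrt{-2 + y^{\frac{3}{2}}}$
$16 \left(J{\left(4 \right)} + E{\left(-2,\frac{1}{5} \right)}\right)^{2} = 16 \left(\sqrt{-2 + 4^{\frac{3}{2}}} + \left(\frac{1}{4} \left(-2\right) - \frac{2}{\frac{1}{5}}\right)\right)^{2} = 16 \left(\sqrt{-2 + 8} - \left(\frac{1}{2} + 2 \frac{1}{\frac{1}{5}}\right)\right)^{2} = 16 \left(\sqrt{6} - \frac{21}{2}\right)^{2} = 16 \left(- \frac{21}{2} + \sqrt{6}\right)^{2}$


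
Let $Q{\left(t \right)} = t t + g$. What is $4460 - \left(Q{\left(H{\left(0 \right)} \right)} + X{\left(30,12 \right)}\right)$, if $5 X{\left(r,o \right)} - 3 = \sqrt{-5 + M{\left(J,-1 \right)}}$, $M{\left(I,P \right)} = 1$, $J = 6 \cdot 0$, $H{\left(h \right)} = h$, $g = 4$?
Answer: $\frac{22277}{5} - \frac{2 i}{5} \approx 4455.4 - 0.4 i$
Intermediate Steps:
$J = 0$
$Q{\left(t \right)} = 4 + t^{2}$ ($Q{\left(t \right)} = t t + 4 = t^{2} + 4 = 4 + t^{2}$)
$X{\left(r,o \right)} = \frac{3}{5} + \frac{2 i}{5}$ ($X{\left(r,o \right)} = \frac{3}{5} + \frac{\sqrt{-5 + 1}}{5} = \frac{3}{5} + \frac{\sqrt{-4}}{5} = \frac{3}{5} + \frac{2 i}{5}$)
$4460 - \left(Q{\left(H{\left(0 \right)} \right)} + X{\left(30,12 \right)}\right) = 4460 - \left(\left(4 + 0^{2}\right) + \left(\frac{3}{5} + \frac{2 i}{5}\right)\right) = 4460 - \left(\left(4 + 0\right) + \left(\frac{3}{5} + \frac{2 i}{5}\right)\right) = 4460 - \left(4 + \left(\frac{3}{5} + \frac{2 i}{5}\right)\right) = 4460 - \left(\frac{23}{5} + \frac{2 i}{5}\right) = \frac{22277}{5} - \frac{2 i}{5}$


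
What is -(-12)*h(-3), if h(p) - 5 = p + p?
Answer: -12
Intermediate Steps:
h(p) = 5 + 2*p (h(p) = 5 + (p + p) = 5 + 2*p)
-(-12)*h(-3) = -(-12)*(5 + 2*(-3)) = -(-12)*(5 - 6) = -(-12)*(-1) = -1*12 = -12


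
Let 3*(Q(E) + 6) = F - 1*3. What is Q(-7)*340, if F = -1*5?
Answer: -8840/3 ≈ -2946.7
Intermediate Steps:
F = -5
Q(E) = -26/3 (Q(E) = -6 + (-5 - 1*3)/3 = -6 + (-5 - 3)/3 = -6 + (1/3)*(-8) = -6 - 8/3 = -26/3)
Q(-7)*340 = -26/3*340 = -8840/3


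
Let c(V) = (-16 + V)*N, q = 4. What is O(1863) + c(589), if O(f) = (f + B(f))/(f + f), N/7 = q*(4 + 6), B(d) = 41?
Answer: 298900672/1863 ≈ 1.6044e+5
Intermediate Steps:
N = 280 (N = 7*(4*(4 + 6)) = 7*(4*10) = 7*40 = 280)
c(V) = -4480 + 280*V (c(V) = (-16 + V)*280 = -4480 + 280*V)
O(f) = (41 + f)/(2*f) (O(f) = (f + 41)/(f + f) = (41 + f)/((2*f)) = (41 + f)*(1/(2*f)) = (41 + f)/(2*f))
O(1863) + c(589) = (1/2)*(41 + 1863)/1863 + (-4480 + 280*589) = (1/2)*(1/1863)*1904 + (-4480 + 164920) = 952/1863 + 160440 = 298900672/1863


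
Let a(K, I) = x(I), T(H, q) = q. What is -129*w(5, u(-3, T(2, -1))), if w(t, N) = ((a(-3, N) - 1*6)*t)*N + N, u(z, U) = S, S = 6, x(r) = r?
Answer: -774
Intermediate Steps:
a(K, I) = I
u(z, U) = 6
w(t, N) = N + N*t*(-6 + N) (w(t, N) = ((N - 1*6)*t)*N + N = ((N - 6)*t)*N + N = ((-6 + N)*t)*N + N = (t*(-6 + N))*N + N = N*t*(-6 + N) + N = N + N*t*(-6 + N))
-129*w(5, u(-3, T(2, -1))) = -774*(1 - 6*5 + 6*5) = -774*(1 - 30 + 30) = -774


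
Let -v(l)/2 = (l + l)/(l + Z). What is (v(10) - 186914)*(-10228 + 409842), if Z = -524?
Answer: -19196208965092/257 ≈ -7.4693e+10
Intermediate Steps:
v(l) = -4*l/(-524 + l) (v(l) = -2*(l + l)/(l - 524) = -2*2*l/(-524 + l) = -4*l/(-524 + l))
(v(10) - 186914)*(-10228 + 409842) = (-4*10/(-524 + 10) - 186914)*(-10228 + 409842) = (-4*10/(-514) - 186914)*399614 = (-4*10*(-1/514) - 186914)*399614 = (20/257 - 186914)*399614 = -48036878/257*399614 = -19196208965092/257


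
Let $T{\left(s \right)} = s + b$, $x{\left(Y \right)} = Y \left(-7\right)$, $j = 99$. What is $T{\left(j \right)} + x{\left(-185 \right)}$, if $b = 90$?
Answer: $1484$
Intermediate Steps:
$x{\left(Y \right)} = - 7 Y$
$T{\left(s \right)} = 90 + s$ ($T{\left(s \right)} = s + 90 = 90 + s$)
$T{\left(j \right)} + x{\left(-185 \right)} = \left(90 + 99\right) - -1295 = 189 + 1295 = 1484$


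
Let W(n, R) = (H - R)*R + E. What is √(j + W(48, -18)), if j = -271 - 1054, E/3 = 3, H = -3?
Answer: I*√1586 ≈ 39.825*I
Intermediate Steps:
E = 9 (E = 3*3 = 9)
W(n, R) = 9 + R*(-3 - R) (W(n, R) = (-3 - R)*R + 9 = R*(-3 - R) + 9 = 9 + R*(-3 - R))
j = -1325
√(j + W(48, -18)) = √(-1325 + (9 - 1*(-18)² - 3*(-18))) = √(-1325 + (9 - 1*324 + 54)) = √(-1325 + (9 - 324 + 54)) = √(-1325 - 261) = √(-1586) = I*√1586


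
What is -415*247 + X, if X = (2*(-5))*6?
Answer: -102565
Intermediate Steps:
X = -60 (X = -10*6 = -60)
-415*247 + X = -415*247 - 60 = -102505 - 60 = -102565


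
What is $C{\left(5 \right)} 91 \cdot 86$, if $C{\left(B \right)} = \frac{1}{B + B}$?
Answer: $\frac{3913}{5} \approx 782.6$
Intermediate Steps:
$C{\left(B \right)} = \frac{1}{2 B}$
$C{\left(5 \right)} 91 \cdot 86 = \frac{1}{2 \cdot 5} \cdot 91 \cdot 86 = \frac{1}{2} \cdot \frac{1}{5} \cdot 91 \cdot 86 = \frac{1}{10} \cdot 91 \cdot 86 = \frac{91}{10} \cdot 86 = \frac{3913}{5}$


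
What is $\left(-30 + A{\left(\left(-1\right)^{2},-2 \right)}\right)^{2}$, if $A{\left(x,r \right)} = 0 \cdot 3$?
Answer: $900$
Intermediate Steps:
$A{\left(x,r \right)} = 0$
$\left(-30 + A{\left(\left(-1\right)^{2},-2 \right)}\right)^{2} = \left(-30 + 0\right)^{2} = \left(-30\right)^{2} = 900$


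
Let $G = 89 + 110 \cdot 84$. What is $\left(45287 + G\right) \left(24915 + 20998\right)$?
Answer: $2507584408$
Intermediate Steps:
$G = 9329$ ($G = 89 + 9240 = 9329$)
$\left(45287 + G\right) \left(24915 + 20998\right) = \left(45287 + 9329\right) \left(24915 + 20998\right) = 54616 \cdot 45913 = 2507584408$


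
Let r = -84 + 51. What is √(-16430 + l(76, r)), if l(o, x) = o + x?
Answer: I*√16387 ≈ 128.01*I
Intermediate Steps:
r = -33
√(-16430 + l(76, r)) = √(-16430 + (76 - 33)) = √(-16430 + 43) = √(-16387) = I*√16387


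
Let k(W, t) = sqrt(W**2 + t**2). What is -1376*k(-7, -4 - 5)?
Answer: -1376*sqrt(130) ≈ -15689.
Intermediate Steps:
-1376*k(-7, -4 - 5) = -1376*sqrt((-7)**2 + (-4 - 5)**2) = -1376*sqrt(49 + (-9)**2) = -1376*sqrt(49 + 81) = -1376*sqrt(130)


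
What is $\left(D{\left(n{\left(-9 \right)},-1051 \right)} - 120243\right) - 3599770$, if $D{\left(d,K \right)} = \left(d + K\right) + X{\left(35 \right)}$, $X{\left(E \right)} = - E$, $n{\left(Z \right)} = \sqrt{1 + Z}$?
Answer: $-3721099 + 2 i \sqrt{2} \approx -3.7211 \cdot 10^{6} + 2.8284 i$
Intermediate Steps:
$D{\left(d,K \right)} = -35 + K + d$ ($D{\left(d,K \right)} = \left(d + K\right) - 35 = \left(K + d\right) - 35 = -35 + K + d$)
$\left(D{\left(n{\left(-9 \right)},-1051 \right)} - 120243\right) - 3599770 = \left(\left(-35 - 1051 + \sqrt{1 - 9}\right) - 120243\right) - 3599770 = \left(\left(-35 - 1051 + \sqrt{-8}\right) - 120243\right) - 3599770 = \left(\left(-35 - 1051 + 2 i \sqrt{2}\right) - 120243\right) - 3599770 = \left(\left(-1086 + 2 i \sqrt{2}\right) - 120243\right) - 3599770 = \left(-121329 + 2 i \sqrt{2}\right) - 3599770 = -3721099 + 2 i \sqrt{2}$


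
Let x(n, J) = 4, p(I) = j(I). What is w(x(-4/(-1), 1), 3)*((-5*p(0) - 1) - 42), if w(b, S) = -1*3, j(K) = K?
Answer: 129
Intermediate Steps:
p(I) = I
w(b, S) = -3
w(x(-4/(-1), 1), 3)*((-5*p(0) - 1) - 42) = -3*((-5*0 - 1) - 42) = -3*((0 - 1) - 42) = -3*(-1 - 42) = -3*(-43) = 129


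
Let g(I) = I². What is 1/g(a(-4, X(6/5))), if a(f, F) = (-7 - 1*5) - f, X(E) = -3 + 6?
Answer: 1/64 ≈ 0.015625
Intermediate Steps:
X(E) = 3
a(f, F) = -12 - f (a(f, F) = (-7 - 5) - f = -12 - f)
1/g(a(-4, X(6/5))) = 1/((-12 - 1*(-4))²) = 1/((-12 + 4)²) = 1/((-8)²) = 1/64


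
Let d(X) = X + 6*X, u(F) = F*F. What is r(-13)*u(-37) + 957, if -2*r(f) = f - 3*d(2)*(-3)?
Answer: -152783/2 ≈ -76392.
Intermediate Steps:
u(F) = F²
d(X) = 7*X
r(f) = -63 - f/2 (r(f) = -(f - 21*2*(-3))/2 = -(f - 3*14*(-3))/2 = -(f - 42*(-3))/2 = -(f + 126)/2 = -(126 + f)/2 = -63 - f/2)
r(-13)*u(-37) + 957 = (-63 - ½*(-13))*(-37)² + 957 = (-63 + 13/2)*1369 + 957 = -113/2*1369 + 957 = -154697/2 + 957 = -152783/2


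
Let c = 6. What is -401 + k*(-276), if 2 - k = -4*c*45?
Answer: -299033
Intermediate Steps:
k = 1082 (k = 2 - (-4*6)*45 = 2 - (-24)*45 = 2 - 1*(-1080) = 2 + 1080 = 1082)
-401 + k*(-276) = -401 + 1082*(-276) = -401 - 298632 = -299033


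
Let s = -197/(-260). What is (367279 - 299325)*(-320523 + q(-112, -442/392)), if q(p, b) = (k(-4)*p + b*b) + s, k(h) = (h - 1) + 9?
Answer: -27231626348096699/1248520 ≈ -2.1811e+10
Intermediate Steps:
s = 197/260 (s = -197*(-1/260) = 197/260 ≈ 0.75769)
k(h) = 8 + h (k(h) = (-1 + h) + 9 = 8 + h)
q(p, b) = 197/260 + b**2 + 4*p (q(p, b) = ((8 - 4)*p + b*b) + 197/260 = (4*p + b**2) + 197/260 = (b**2 + 4*p) + 197/260 = 197/260 + b**2 + 4*p)
(367279 - 299325)*(-320523 + q(-112, -442/392)) = (367279 - 299325)*(-320523 + (197/260 + (-442/392)**2 + 4*(-112))) = 67954*(-320523 + (197/260 + (-442*1/392)**2 - 448)) = 67954*(-320523 + (197/260 + (-221/196)**2 - 448)) = 67954*(-320523 + (197/260 + 48841/38416 - 448)) = 67954*(-320523 - 1113607267/2497040) = 67954*(-801472359187/2497040) = -27231626348096699/1248520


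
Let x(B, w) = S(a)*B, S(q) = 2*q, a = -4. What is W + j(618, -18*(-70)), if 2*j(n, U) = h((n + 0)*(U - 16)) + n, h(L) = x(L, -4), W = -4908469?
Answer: -7983328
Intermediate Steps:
x(B, w) = -8*B (x(B, w) = (2*(-4))*B = -8*B)
h(L) = -8*L
j(n, U) = n/2 - 4*n*(-16 + U) (j(n, U) = (-8*(n + 0)*(U - 16) + n)/2 = (-8*n*(-16 + U) + n)/2 = (n - 8*n*(-16 + U))/2 = n/2 - 4*n*(-16 + U))
W + j(618, -18*(-70)) = -4908469 + (½)*618*(129 - (-144)*(-70)) = -4908469 + (½)*618*(129 - 8*1260) = -4908469 + (½)*618*(129 - 10080) = -4908469 + (½)*618*(-9951) = -4908469 - 3074859 = -7983328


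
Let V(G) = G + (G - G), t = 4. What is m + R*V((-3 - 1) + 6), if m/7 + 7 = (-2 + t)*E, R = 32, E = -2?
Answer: -13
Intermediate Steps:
m = -77 (m = -49 + 7*((-2 + 4)*(-2)) = -49 + 7*(2*(-2)) = -49 + 7*(-4) = -49 - 28 = -77)
V(G) = G (V(G) = G + 0 = G)
m + R*V((-3 - 1) + 6) = -77 + 32*((-3 - 1) + 6) = -77 + 32*(-4 + 6) = -77 + 32*2 = -77 + 64 = -13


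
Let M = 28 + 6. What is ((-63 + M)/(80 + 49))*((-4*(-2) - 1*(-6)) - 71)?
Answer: 551/43 ≈ 12.814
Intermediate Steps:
M = 34
((-63 + M)/(80 + 49))*((-4*(-2) - 1*(-6)) - 71) = ((-63 + 34)/(80 + 49))*((-4*(-2) - 1*(-6)) - 71) = (-29/129)*((8 + 6) - 71) = (-29*1/129)*(14 - 71) = -29/129*(-57) = 551/43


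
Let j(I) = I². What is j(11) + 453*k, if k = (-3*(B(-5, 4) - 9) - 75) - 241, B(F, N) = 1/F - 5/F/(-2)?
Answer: -1298447/10 ≈ -1.2984e+5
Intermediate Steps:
B(F, N) = 7/(2*F) (B(F, N) = 1/F - 5/F*(-½) = 1/F + 5/(2*F) = 7/(2*F))
k = -2869/10 (k = (-3*((7/2)/(-5) - 9) - 75) - 241 = (-3*((7/2)*(-⅕) - 9) - 75) - 241 = (-3*(-7/10 - 9) - 75) - 241 = (-3*(-97/10) - 75) - 241 = (291/10 - 75) - 241 = -459/10 - 241 = -2869/10 ≈ -286.90)
j(11) + 453*k = 11² + 453*(-2869/10) = 121 - 1299657/10 = -1298447/10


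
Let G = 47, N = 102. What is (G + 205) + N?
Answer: 354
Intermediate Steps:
(G + 205) + N = (47 + 205) + 102 = 252 + 102 = 354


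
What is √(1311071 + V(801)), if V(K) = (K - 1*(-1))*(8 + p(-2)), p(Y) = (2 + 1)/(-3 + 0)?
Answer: √1316685 ≈ 1147.5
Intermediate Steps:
p(Y) = -1 (p(Y) = 3/(-3) = 3*(-⅓) = -1)
V(K) = 7 + 7*K (V(K) = (K - 1*(-1))*(8 - 1) = (K + 1)*7 = (1 + K)*7 = 7 + 7*K)
√(1311071 + V(801)) = √(1311071 + (7 + 7*801)) = √(1311071 + (7 + 5607)) = √(1311071 + 5614) = √1316685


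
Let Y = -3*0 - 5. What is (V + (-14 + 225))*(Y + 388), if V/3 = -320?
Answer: -286867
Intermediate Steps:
Y = -5 (Y = 0 - 5 = -5)
V = -960 (V = 3*(-320) = -960)
(V + (-14 + 225))*(Y + 388) = (-960 + (-14 + 225))*(-5 + 388) = (-960 + 211)*383 = -749*383 = -286867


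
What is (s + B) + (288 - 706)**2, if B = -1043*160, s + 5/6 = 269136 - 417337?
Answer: -842147/6 ≈ -1.4036e+5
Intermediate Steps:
s = -889211/6 (s = -5/6 + (269136 - 417337) = -5/6 - 148201 = -889211/6 ≈ -1.4820e+5)
B = -166880
(s + B) + (288 - 706)**2 = (-889211/6 - 166880) + (288 - 706)**2 = -1890491/6 + (-418)**2 = -1890491/6 + 174724 = -842147/6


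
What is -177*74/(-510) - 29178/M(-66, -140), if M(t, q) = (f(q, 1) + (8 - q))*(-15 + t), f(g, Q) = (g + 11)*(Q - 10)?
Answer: 1529029/58905 ≈ 25.958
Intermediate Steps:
f(g, Q) = (-10 + Q)*(11 + g) (f(g, Q) = (11 + g)*(-10 + Q) = (-10 + Q)*(11 + g))
M(t, q) = (-91 - 10*q)*(-15 + t) (M(t, q) = ((-110 - 10*q + 11*1 + 1*q) + (8 - q))*(-15 + t) = ((-110 - 10*q + 11 + q) + (8 - q))*(-15 + t) = ((-99 - 9*q) + (8 - q))*(-15 + t) = (-91 - 10*q)*(-15 + t))
-177*74/(-510) - 29178/M(-66, -140) = -177*74/(-510) - 29178/(1365 - 91*(-66) + 150*(-140) - 10*(-140)*(-66)) = -13098*(-1/510) - 29178/(1365 + 6006 - 21000 - 92400) = 2183/85 - 29178/(-106029) = 2183/85 - 29178*(-1/106029) = 2183/85 + 3242/11781 = 1529029/58905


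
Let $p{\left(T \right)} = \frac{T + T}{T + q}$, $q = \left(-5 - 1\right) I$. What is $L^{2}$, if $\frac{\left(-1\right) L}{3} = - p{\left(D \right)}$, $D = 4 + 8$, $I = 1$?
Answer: $144$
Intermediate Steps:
$q = -6$ ($q = \left(-5 - 1\right) 1 = \left(-6\right) 1 = -6$)
$D = 12$
$p{\left(T \right)} = \frac{2 T}{-6 + T}$ ($p{\left(T \right)} = \frac{T + T}{T - 6} = \frac{2 T}{-6 + T}$)
$L = 12$ ($L = - 3 \left(- \frac{2 \cdot 12}{-6 + 12}\right) = - 3 \left(- \frac{2 \cdot 12}{6}\right) = - 3 \left(\left(-1\right) 4\right) = \left(-3\right) \left(-4\right) = 12$)
$L^{2} = 12^{2} = 144$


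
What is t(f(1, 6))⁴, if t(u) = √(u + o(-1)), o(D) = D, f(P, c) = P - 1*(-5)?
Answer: 25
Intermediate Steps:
f(P, c) = 5 + P (f(P, c) = P + 5 = 5 + P)
t(u) = √(-1 + u) (t(u) = √(u - 1) = √(-1 + u))
t(f(1, 6))⁴ = (√(-1 + (5 + 1)))⁴ = (√(-1 + 6))⁴ = (√5)⁴ = 25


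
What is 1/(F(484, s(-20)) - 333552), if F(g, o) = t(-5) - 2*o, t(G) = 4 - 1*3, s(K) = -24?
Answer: -1/333503 ≈ -2.9985e-6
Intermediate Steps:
t(G) = 1 (t(G) = 4 - 3 = 1)
F(g, o) = 1 - 2*o
1/(F(484, s(-20)) - 333552) = 1/((1 - 2*(-24)) - 333552) = 1/((1 + 48) - 333552) = 1/(49 - 333552) = 1/(-333503) = -1/333503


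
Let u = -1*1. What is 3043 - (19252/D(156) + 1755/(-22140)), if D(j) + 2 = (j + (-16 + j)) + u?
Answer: 143068717/48052 ≈ 2977.4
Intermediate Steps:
u = -1
D(j) = -19 + 2*j (D(j) = -2 + ((j + (-16 + j)) - 1) = -2 + ((-16 + 2*j) - 1) = -2 + (-17 + 2*j) = -19 + 2*j)
3043 - (19252/D(156) + 1755/(-22140)) = 3043 - (19252/(-19 + 2*156) + 1755/(-22140)) = 3043 - (19252/(-19 + 312) + 1755*(-1/22140)) = 3043 - (19252/293 - 13/164) = 3043 - 1*3153519/48052 = 3043 - 3153519/48052 = 143068717/48052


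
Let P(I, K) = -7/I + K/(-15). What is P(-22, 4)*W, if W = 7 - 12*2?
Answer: -289/330 ≈ -0.87576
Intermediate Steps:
P(I, K) = -7/I - K/15 (P(I, K) = -7/I + K*(-1/15) = -7/I - K/15)
W = -17 (W = 7 - 24 = -17)
P(-22, 4)*W = (-7/(-22) - 1/15*4)*(-17) = (-7*(-1/22) - 4/15)*(-17) = (7/22 - 4/15)*(-17) = (17/330)*(-17) = -289/330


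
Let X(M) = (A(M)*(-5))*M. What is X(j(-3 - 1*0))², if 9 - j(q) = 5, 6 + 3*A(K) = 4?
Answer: 1600/9 ≈ 177.78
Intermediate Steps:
A(K) = -⅔ (A(K) = -2 + (⅓)*4 = -2 + 4/3 = -⅔)
j(q) = 4 (j(q) = 9 - 1*5 = 9 - 5 = 4)
X(M) = 10*M/3 (X(M) = (-⅔*(-5))*M = 10*M/3)
X(j(-3 - 1*0))² = ((10/3)*4)² = (40/3)² = 1600/9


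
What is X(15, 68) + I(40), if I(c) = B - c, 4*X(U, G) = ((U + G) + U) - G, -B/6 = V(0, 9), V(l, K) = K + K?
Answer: -281/2 ≈ -140.50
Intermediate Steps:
V(l, K) = 2*K
B = -108 (B = -12*9 = -6*18 = -108)
X(U, G) = U/2 (X(U, G) = (((U + G) + U) - G)/4 = (((G + U) + U) - G)/4 = ((G + 2*U) - G)/4 = (2*U)/4 = U/2)
I(c) = -108 - c
X(15, 68) + I(40) = (½)*15 + (-108 - 1*40) = 15/2 + (-108 - 40) = 15/2 - 148 = -281/2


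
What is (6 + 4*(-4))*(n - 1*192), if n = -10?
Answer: 2020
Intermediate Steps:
(6 + 4*(-4))*(n - 1*192) = (6 + 4*(-4))*(-10 - 1*192) = (6 - 16)*(-10 - 192) = -10*(-202) = 2020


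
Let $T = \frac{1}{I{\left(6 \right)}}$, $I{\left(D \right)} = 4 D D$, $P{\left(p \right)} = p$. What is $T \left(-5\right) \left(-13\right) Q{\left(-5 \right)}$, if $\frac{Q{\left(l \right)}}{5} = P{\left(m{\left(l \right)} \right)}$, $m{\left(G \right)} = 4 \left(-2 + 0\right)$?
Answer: $- \frac{325}{18} \approx -18.056$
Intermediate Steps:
$m{\left(G \right)} = -8$ ($m{\left(G \right)} = 4 \left(-2\right) = -8$)
$Q{\left(l \right)} = -40$ ($Q{\left(l \right)} = 5 \left(-8\right) = -40$)
$I{\left(D \right)} = 4 D^{2}$
$T = \frac{1}{144}$ ($T = \frac{1}{4 \cdot 6^{2}} = \frac{1}{4 \cdot 36} = \frac{1}{144} \approx 0.0069444$)
$T \left(-5\right) \left(-13\right) Q{\left(-5 \right)} = \frac{1}{144} \left(-5\right) \left(-13\right) \left(-40\right) = \left(- \frac{5}{144}\right) \left(-13\right) \left(-40\right) = \frac{65}{144} \left(-40\right) = - \frac{325}{18}$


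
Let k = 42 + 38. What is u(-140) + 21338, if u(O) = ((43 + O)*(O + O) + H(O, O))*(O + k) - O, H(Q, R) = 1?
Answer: -1608182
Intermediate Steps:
k = 80
u(O) = -O + (1 + 2*O*(43 + O))*(80 + O) (u(O) = ((43 + O)*(O + O) + 1)*(O + 80) - O = ((43 + O)*(2*O) + 1)*(80 + O) - O = (2*O*(43 + O) + 1)*(80 + O) - O = (1 + 2*O*(43 + O))*(80 + O) - O = -O + (1 + 2*O*(43 + O))*(80 + O))
u(-140) + 21338 = (80 + 2*(-140)**3 + 246*(-140)**2 + 6880*(-140)) + 21338 = (80 + 2*(-2744000) + 246*19600 - 963200) + 21338 = (80 - 5488000 + 4821600 - 963200) + 21338 = -1629520 + 21338 = -1608182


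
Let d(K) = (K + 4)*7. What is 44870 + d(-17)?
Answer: 44779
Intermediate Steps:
d(K) = 28 + 7*K (d(K) = (4 + K)*7 = 28 + 7*K)
44870 + d(-17) = 44870 + (28 + 7*(-17)) = 44870 + (28 - 119) = 44870 - 91 = 44779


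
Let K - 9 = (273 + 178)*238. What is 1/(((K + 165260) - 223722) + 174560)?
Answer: 1/223445 ≈ 4.4754e-6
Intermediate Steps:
K = 107347 (K = 9 + (273 + 178)*238 = 9 + 451*238 = 9 + 107338 = 107347)
1/(((K + 165260) - 223722) + 174560) = 1/(((107347 + 165260) - 223722) + 174560) = 1/((272607 - 223722) + 174560) = 1/(48885 + 174560) = 1/223445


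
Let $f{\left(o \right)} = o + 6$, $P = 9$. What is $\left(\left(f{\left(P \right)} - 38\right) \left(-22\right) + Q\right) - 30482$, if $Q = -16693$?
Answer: $-46669$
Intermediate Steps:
$f{\left(o \right)} = 6 + o$
$\left(\left(f{\left(P \right)} - 38\right) \left(-22\right) + Q\right) - 30482 = \left(\left(\left(6 + 9\right) - 38\right) \left(-22\right) - 16693\right) - 30482 = \left(\left(15 - 38\right) \left(-22\right) - 16693\right) - 30482 = \left(\left(-23\right) \left(-22\right) - 16693\right) - 30482 = \left(506 - 16693\right) - 30482 = -16187 - 30482 = -46669$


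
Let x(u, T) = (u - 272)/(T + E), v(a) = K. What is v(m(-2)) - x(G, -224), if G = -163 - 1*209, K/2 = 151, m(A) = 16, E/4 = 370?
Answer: 94989/314 ≈ 302.51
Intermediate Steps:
E = 1480 (E = 4*370 = 1480)
K = 302 (K = 2*151 = 302)
G = -372 (G = -163 - 209 = -372)
v(a) = 302
x(u, T) = (-272 + u)/(1480 + T) (x(u, T) = (u - 272)/(T + 1480) = (-272 + u)/(1480 + T))
v(m(-2)) - x(G, -224) = 302 - (-272 - 372)/(1480 - 224) = 302 - (-644)/1256 = 302 - 1*(-161/314) = 302 + 161/314 = 94989/314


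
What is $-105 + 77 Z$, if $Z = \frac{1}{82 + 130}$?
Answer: $- \frac{22183}{212} \approx -104.64$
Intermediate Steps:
$Z = \frac{1}{212} \approx 0.004717$
$-105 + 77 Z = -105 + 77 \cdot \frac{1}{212} = -105 + \frac{77}{212} = - \frac{22183}{212}$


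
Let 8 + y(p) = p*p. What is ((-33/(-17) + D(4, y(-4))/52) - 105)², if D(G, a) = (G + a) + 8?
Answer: 514881481/48841 ≈ 10542.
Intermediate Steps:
y(p) = -8 + p² (y(p) = -8 + p*p = -8 + p²)
D(G, a) = 8 + G + a
((-33/(-17) + D(4, y(-4))/52) - 105)² = ((-33/(-17) + (8 + 4 + (-8 + (-4)²))/52) - 105)² = ((-33*(-1/17) + (8 + 4 + (-8 + 16))*(1/52)) - 105)² = ((33/17 + (8 + 4 + 8)*(1/52)) - 105)² = ((33/17 + 20*(1/52)) - 105)² = ((33/17 + 5/13) - 105)² = (514/221 - 105)² = (-22691/221)² = 514881481/48841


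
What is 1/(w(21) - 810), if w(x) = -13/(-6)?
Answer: -6/4847 ≈ -0.0012379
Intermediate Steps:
w(x) = 13/6 (w(x) = -13*(-⅙) = 13/6)
1/(w(21) - 810) = 1/(13/6 - 810) = 1/(-4847/6) = -6/4847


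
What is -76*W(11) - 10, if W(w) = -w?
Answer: 826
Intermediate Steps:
-76*W(11) - 10 = -(-76)*11 - 10 = -76*(-11) - 10 = 836 - 10 = 826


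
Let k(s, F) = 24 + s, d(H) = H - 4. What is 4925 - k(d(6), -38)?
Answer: 4899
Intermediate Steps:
d(H) = -4 + H
4925 - k(d(6), -38) = 4925 - (24 + (-4 + 6)) = 4925 - (24 + 2) = 4925 - 1*26 = 4925 - 26 = 4899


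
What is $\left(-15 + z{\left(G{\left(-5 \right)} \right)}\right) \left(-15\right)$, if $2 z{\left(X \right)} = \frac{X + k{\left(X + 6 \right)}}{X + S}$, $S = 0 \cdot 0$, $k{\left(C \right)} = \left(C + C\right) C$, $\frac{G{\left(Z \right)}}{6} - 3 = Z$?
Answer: $\frac{525}{2} \approx 262.5$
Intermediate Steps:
$G{\left(Z \right)} = 18 + 6 Z$
$k{\left(C \right)} = 2 C^{2}$ ($k{\left(C \right)} = 2 C C = 2 C^{2}$)
$S = 0$
$z{\left(X \right)} = \frac{X + 2 \left(6 + X\right)^{2}}{2 X}$ ($z{\left(X \right)} = \frac{\left(X + 2 \left(X + 6\right)^{2}\right) \frac{1}{X + 0}}{2} = \frac{\left(X + 2 \left(6 + X\right)^{2}\right) \frac{1}{X}}{2} = \frac{\frac{1}{X} \left(X + 2 \left(6 + X\right)^{2}\right)}{2} = \frac{X + 2 \left(6 + X\right)^{2}}{2 X}$)
$\left(-15 + z{\left(G{\left(-5 \right)} \right)}\right) \left(-15\right) = \left(-15 + \frac{\left(6 + \left(18 + 6 \left(-5\right)\right)\right)^{2} + \frac{18 + 6 \left(-5\right)}{2}}{18 + 6 \left(-5\right)}\right) \left(-15\right) = \left(-15 + \frac{\left(6 + \left(18 - 30\right)\right)^{2} + \frac{18 - 30}{2}}{18 - 30}\right) \left(-15\right) = \left(-15 + \frac{\left(6 - 12\right)^{2} + \frac{1}{2} \left(-12\right)}{-12}\right) \left(-15\right) = \left(-15 - \frac{\left(-6\right)^{2} - 6}{12}\right) \left(-15\right) = \left(-15 - \frac{36 - 6}{12}\right) \left(-15\right) = \left(-15 - \frac{5}{2}\right) \left(-15\right) = \left(- \frac{35}{2}\right) \left(-15\right) = \frac{525}{2}$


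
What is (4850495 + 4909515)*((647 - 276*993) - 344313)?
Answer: -6029090017340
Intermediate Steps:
(4850495 + 4909515)*((647 - 276*993) - 344313) = 9760010*((647 - 274068) - 344313) = 9760010*(-273421 - 344313) = 9760010*(-617734) = -6029090017340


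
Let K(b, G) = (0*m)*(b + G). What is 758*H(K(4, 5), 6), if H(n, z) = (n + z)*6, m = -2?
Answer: 27288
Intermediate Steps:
K(b, G) = 0 (K(b, G) = (0*(-2))*(b + G) = 0*(G + b) = 0)
H(n, z) = 6*n + 6*z
758*H(K(4, 5), 6) = 758*(6*0 + 6*6) = 758*(0 + 36) = 758*36 = 27288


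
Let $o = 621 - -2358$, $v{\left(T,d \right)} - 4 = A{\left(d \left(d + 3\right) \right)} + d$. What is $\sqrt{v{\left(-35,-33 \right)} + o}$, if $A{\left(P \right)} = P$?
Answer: $2 \sqrt{985} \approx 62.769$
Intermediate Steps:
$v{\left(T,d \right)} = 4 + d + d \left(3 + d\right)$ ($v{\left(T,d \right)} = 4 + \left(d \left(d + 3\right) + d\right) = 4 + \left(d \left(3 + d\right) + d\right) = 4 + \left(d + d \left(3 + d\right)\right) = 4 + d + d \left(3 + d\right)$)
$o = 2979$ ($o = 621 + 2358 = 2979$)
$\sqrt{v{\left(-35,-33 \right)} + o} = \sqrt{\left(4 - 33 - 33 \left(3 - 33\right)\right) + 2979} = \sqrt{\left(4 - 33 - -990\right) + 2979} = \sqrt{\left(4 - 33 + 990\right) + 2979} = \sqrt{961 + 2979} = \sqrt{3940} = 2 \sqrt{985}$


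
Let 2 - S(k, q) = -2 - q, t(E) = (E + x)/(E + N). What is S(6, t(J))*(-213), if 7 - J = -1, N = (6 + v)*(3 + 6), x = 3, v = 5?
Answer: -93507/107 ≈ -873.90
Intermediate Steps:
N = 99 (N = (6 + 5)*(3 + 6) = 11*9 = 99)
J = 8 (J = 7 - 1*(-1) = 7 + 1 = 8)
t(E) = (3 + E)/(99 + E) (t(E) = (E + 3)/(E + 99) = (3 + E)/(99 + E))
S(k, q) = 4 + q (S(k, q) = 2 - (-2 - q) = 2 + (2 + q) = 4 + q)
S(6, t(J))*(-213) = (4 + (3 + 8)/(99 + 8))*(-213) = (4 + 11/107)*(-213) = (439/107)*(-213) = -93507/107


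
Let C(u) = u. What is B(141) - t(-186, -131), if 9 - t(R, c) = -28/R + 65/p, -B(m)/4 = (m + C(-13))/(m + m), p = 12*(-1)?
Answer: -281173/17484 ≈ -16.082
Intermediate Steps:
p = -12
B(m) = -2*(-13 + m)/m (B(m) = -4*(m - 13)/(m + m) = -4*(-13 + m)/(2*m) = -4*(-13 + m)*1/(2*m) = -2*(-13 + m)/m)
t(R, c) = 173/12 + 28/R (t(R, c) = 9 - (-28/R + 65/(-12)) = 9 - (-28/R + 65*(-1/12)) = 9 - (-28/R - 65/12) = 9 - (-65/12 - 28/R) = 9 + (65/12 + 28/R) = 173/12 + 28/R)
B(141) - t(-186, -131) = (-2 + 26/141) - (173/12 + 28/(-186)) = (-2 + 26*(1/141)) - (173/12 + 28*(-1/186)) = (-2 + 26/141) - (173/12 - 14/93) = -256/141 - 1*1769/124 = -256/141 - 1769/124 = -281173/17484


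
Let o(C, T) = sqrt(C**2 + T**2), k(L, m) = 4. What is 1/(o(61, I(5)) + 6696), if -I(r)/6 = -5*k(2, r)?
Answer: 6696/44818295 - sqrt(18121)/44818295 ≈ 0.00014640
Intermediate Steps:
I(r) = 120 (I(r) = -(-30)*4 = -6*(-20) = 120)
1/(o(61, I(5)) + 6696) = 1/(sqrt(61**2 + 120**2) + 6696) = 1/(sqrt(3721 + 14400) + 6696) = 1/(sqrt(18121) + 6696) = 1/(6696 + sqrt(18121))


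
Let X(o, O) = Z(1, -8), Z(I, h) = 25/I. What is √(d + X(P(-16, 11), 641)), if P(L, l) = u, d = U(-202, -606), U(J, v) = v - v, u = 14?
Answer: 5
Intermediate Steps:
U(J, v) = 0
d = 0
P(L, l) = 14
X(o, O) = 25 (X(o, O) = 25/1 = 25*1 = 25)
√(d + X(P(-16, 11), 641)) = √(0 + 25) = √25 = 5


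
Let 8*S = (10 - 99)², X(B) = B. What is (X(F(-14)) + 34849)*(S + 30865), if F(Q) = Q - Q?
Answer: 8880954009/8 ≈ 1.1101e+9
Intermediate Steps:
F(Q) = 0
S = 7921/8 (S = (10 - 99)²/8 = (⅛)*(-89)² = (⅛)*7921 = 7921/8 ≈ 990.13)
(X(F(-14)) + 34849)*(S + 30865) = (0 + 34849)*(7921/8 + 30865) = 34849*(254841/8) = 8880954009/8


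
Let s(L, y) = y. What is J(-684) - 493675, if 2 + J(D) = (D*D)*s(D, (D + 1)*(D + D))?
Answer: 437137952787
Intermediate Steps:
J(D) = -2 + 2*D³*(1 + D) (J(D) = -2 + (D*D)*((D + 1)*(D + D)) = -2 + D²*((1 + D)*(2*D)) = -2 + D²*(2*D*(1 + D)) = -2 + 2*D³*(1 + D))
J(-684) - 493675 = (-2 + 2*(-684)³*(1 - 684)) - 493675 = (-2 + 2*(-320013504)*(-683)) - 493675 = (-2 + 437138446464) - 493675 = 437138446462 - 493675 = 437137952787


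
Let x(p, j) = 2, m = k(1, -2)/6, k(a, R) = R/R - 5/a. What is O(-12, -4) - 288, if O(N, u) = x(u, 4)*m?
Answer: -868/3 ≈ -289.33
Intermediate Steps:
k(a, R) = 1 - 5/a
m = -⅔ (m = ((-5 + 1)/1)/6 = (1*(-4))*(⅙) = -4*⅙ = -⅔ ≈ -0.66667)
O(N, u) = -4/3 (O(N, u) = 2*(-⅔) = -4/3)
O(-12, -4) - 288 = -4/3 - 288 = -868/3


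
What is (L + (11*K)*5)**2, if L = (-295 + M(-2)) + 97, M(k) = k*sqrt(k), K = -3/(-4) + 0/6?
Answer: 393001/16 + 627*I*sqrt(2) ≈ 24563.0 + 886.71*I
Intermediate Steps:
K = 3/4 (K = -3*(-1/4) + 0*(1/6) = 3/4 + 0 = 3/4 ≈ 0.75000)
M(k) = k**(3/2)
L = -198 - 2*I*sqrt(2) (L = (-295 + (-2)**(3/2)) + 97 = (-295 - 2*I*sqrt(2)) + 97 = -198 - 2*I*sqrt(2) ≈ -198.0 - 2.8284*I)
(L + (11*K)*5)**2 = ((-198 - 2*I*sqrt(2)) + (11*(3/4))*5)**2 = ((-198 - 2*I*sqrt(2)) + (33/4)*5)**2 = ((-198 - 2*I*sqrt(2)) + 165/4)**2 = (-627/4 - 2*I*sqrt(2))**2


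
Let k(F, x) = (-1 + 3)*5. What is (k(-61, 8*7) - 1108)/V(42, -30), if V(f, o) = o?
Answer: 183/5 ≈ 36.600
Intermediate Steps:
k(F, x) = 10 (k(F, x) = 2*5 = 10)
(k(-61, 8*7) - 1108)/V(42, -30) = (10 - 1108)/(-30) = -1098*(-1/30) = 183/5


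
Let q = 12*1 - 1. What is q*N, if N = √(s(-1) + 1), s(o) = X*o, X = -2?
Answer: 11*√3 ≈ 19.053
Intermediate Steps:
q = 11 (q = 12 - 1 = 11)
s(o) = -2*o
N = √3 (N = √(-2*(-1) + 1) = √(2 + 1) = √3 ≈ 1.7320)
q*N = 11*√3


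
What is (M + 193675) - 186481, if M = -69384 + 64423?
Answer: 2233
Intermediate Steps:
M = -4961
(M + 193675) - 186481 = (-4961 + 193675) - 186481 = 188714 - 186481 = 2233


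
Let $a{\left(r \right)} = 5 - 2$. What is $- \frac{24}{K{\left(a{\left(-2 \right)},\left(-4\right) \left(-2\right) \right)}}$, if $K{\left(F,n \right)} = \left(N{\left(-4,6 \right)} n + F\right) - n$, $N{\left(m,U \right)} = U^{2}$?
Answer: $- \frac{24}{283} \approx -0.084806$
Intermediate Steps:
$a{\left(r \right)} = 3$
$K{\left(F,n \right)} = F + 35 n$ ($K{\left(F,n \right)} = \left(6^{2} n + F\right) - n = \left(36 n + F\right) - n = \left(F + 36 n\right) - n = F + 35 n$)
$- \frac{24}{K{\left(a{\left(-2 \right)},\left(-4\right) \left(-2\right) \right)}} = - \frac{24}{3 + 35 \left(\left(-4\right) \left(-2\right)\right)} = - \frac{24}{3 + 35 \cdot 8} = - \frac{24}{3 + 280} = - \frac{24}{283}$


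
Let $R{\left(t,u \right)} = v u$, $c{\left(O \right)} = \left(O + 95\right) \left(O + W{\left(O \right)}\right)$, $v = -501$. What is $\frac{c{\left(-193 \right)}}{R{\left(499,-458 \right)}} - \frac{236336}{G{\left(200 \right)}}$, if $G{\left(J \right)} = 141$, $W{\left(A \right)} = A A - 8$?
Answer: $- \frac{3041173064}{1797421} \approx -1692.0$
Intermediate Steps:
$W{\left(A \right)} = -8 + A^{2}$ ($W{\left(A \right)} = A^{2} - 8 = -8 + A^{2}$)
$c{\left(O \right)} = \left(95 + O\right) \left(-8 + O + O^{2}\right)$ ($c{\left(O \right)} = \left(O + 95\right) \left(O + \left(-8 + O^{2}\right)\right) = \left(95 + O\right) \left(-8 + O + O^{2}\right)$)
$R{\left(t,u \right)} = - 501 u$
$\frac{c{\left(-193 \right)}}{R{\left(499,-458 \right)}} - \frac{236336}{G{\left(200 \right)}} = \frac{-760 + \left(-193\right)^{3} + 87 \left(-193\right) + 96 \left(-193\right)^{2}}{\left(-501\right) \left(-458\right)} - \frac{236336}{141} = \frac{-760 - 7189057 - 16791 + 96 \cdot 37249}{229458} - \frac{236336}{141} = \left(-760 - 7189057 - 16791 + 3575904\right) \frac{1}{229458} - \frac{236336}{141} = \left(-3630704\right) \frac{1}{229458} - \frac{236336}{141} = - \frac{1815352}{114729} - \frac{236336}{141} = - \frac{3041173064}{1797421}$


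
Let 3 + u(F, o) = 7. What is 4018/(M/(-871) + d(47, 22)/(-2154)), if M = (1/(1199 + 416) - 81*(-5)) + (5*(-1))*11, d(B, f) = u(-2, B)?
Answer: -6087182427690/611588657 ≈ -9953.1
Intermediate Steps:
u(F, o) = 4 (u(F, o) = -3 + 7 = 4)
d(B, f) = 4
M = 565251/1615 (M = (1/1615 + 405) - 5*11 = (1/1615 + 405) - 55 = 654076/1615 - 55 = 565251/1615 ≈ 350.00)
4018/(M/(-871) + d(47, 22)/(-2154)) = 4018/((565251/1615)/(-871) + 4/(-2154)) = 4018/((565251/1615)*(-1/871) + 4*(-1/2154)) = 4018/(-565251/1406665 - 2/1077) = 4018/(-611588657/1514978205) = 4018*(-1514978205/611588657) = -6087182427690/611588657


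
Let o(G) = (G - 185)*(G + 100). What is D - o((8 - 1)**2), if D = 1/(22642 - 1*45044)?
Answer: 453954127/22402 ≈ 20264.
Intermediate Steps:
o(G) = (-185 + G)*(100 + G)
D = -1/22402 (D = 1/(22642 - 45044) = 1/(-22402) = -1/22402 ≈ -4.4639e-5)
D - o((8 - 1)**2) = -1/22402 - (-18500 + ((8 - 1)**2)**2 - 85*(8 - 1)**2) = -1/22402 - (-18500 + (7**2)**2 - 85*7**2) = -1/22402 - (-18500 + 49**2 - 85*49) = -1/22402 - (-18500 + 2401 - 4165) = -1/22402 - 1*(-20264) = -1/22402 + 20264 = 453954127/22402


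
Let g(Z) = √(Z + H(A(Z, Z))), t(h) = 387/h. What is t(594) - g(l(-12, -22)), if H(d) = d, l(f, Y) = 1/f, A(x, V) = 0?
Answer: 43/66 - I*√3/6 ≈ 0.65152 - 0.28868*I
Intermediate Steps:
g(Z) = √Z (g(Z) = √(Z + 0) = √Z)
t(594) - g(l(-12, -22)) = 387/594 - √(1/(-12)) = 387*(1/594) - √(-1/12) = 43/66 - I*√3/6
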